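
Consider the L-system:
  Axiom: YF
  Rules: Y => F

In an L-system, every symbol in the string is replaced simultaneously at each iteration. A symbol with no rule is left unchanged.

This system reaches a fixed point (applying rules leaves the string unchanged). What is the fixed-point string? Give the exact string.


Answer: FF

Derivation:
Step 0: YF
Step 1: FF
Step 2: FF  (unchanged — fixed point at step 1)


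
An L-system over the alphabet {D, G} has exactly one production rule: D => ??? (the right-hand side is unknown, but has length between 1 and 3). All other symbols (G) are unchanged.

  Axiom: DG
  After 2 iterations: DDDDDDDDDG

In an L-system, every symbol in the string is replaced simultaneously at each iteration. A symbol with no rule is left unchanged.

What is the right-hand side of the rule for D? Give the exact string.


Trying D => DDD:
  Step 0: DG
  Step 1: DDDG
  Step 2: DDDDDDDDDG
Matches the given result.

Answer: DDD


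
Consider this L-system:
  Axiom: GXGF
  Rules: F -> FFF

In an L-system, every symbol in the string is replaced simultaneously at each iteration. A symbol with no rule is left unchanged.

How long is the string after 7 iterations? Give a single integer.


Answer: 2190

Derivation:
Step 0: length = 4
Step 1: length = 6
Step 2: length = 12
Step 3: length = 30
Step 4: length = 84
Step 5: length = 246
Step 6: length = 732
Step 7: length = 2190


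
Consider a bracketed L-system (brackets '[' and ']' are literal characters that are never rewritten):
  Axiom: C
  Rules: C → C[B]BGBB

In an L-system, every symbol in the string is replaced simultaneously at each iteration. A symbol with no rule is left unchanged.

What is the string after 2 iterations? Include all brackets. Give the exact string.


Answer: C[B]BGBB[B]BGBB

Derivation:
Step 0: C
Step 1: C[B]BGBB
Step 2: C[B]BGBB[B]BGBB


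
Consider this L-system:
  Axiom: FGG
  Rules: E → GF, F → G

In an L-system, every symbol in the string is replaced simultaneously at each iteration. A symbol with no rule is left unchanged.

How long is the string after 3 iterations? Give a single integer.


Answer: 3

Derivation:
Step 0: length = 3
Step 1: length = 3
Step 2: length = 3
Step 3: length = 3


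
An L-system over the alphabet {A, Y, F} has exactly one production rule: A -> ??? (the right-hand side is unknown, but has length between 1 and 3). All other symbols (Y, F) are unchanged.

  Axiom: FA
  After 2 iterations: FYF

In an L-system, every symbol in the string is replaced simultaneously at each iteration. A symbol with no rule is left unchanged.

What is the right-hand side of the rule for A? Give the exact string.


Trying A -> YF:
  Step 0: FA
  Step 1: FYF
  Step 2: FYF
Matches the given result.

Answer: YF


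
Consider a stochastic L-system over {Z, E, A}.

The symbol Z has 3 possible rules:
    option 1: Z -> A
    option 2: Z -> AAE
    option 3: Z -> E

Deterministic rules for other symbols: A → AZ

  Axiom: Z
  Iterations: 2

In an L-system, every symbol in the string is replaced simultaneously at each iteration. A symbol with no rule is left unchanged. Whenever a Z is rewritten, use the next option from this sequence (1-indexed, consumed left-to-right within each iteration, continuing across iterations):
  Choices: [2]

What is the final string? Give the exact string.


Answer: AZAZE

Derivation:
Step 0: Z
Step 1: AAE  (used choices [2])
Step 2: AZAZE  (used choices [])


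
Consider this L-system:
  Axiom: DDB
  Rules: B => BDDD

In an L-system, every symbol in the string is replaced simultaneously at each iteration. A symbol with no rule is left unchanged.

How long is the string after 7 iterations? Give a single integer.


Step 0: length = 3
Step 1: length = 6
Step 2: length = 9
Step 3: length = 12
Step 4: length = 15
Step 5: length = 18
Step 6: length = 21
Step 7: length = 24

Answer: 24


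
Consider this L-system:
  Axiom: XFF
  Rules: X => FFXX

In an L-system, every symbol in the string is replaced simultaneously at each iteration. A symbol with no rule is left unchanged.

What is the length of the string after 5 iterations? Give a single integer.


Step 0: length = 3
Step 1: length = 6
Step 2: length = 12
Step 3: length = 24
Step 4: length = 48
Step 5: length = 96

Answer: 96


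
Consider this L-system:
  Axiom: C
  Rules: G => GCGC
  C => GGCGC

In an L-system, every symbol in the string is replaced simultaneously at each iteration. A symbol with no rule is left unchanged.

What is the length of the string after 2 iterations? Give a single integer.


Step 0: length = 1
Step 1: length = 5
Step 2: length = 22

Answer: 22


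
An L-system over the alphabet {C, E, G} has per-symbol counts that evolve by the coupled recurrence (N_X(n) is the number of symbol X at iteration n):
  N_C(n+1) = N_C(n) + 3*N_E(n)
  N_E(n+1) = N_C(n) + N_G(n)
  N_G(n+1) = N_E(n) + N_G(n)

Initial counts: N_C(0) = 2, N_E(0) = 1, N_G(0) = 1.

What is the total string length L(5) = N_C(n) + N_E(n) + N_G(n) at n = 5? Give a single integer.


Step 0: N_C=2, N_E=1, N_G=1, L=4
Step 1: N_C=5, N_E=3, N_G=2, L=10
Step 2: N_C=14, N_E=7, N_G=5, L=26
Step 3: N_C=35, N_E=19, N_G=12, L=66
Step 4: N_C=92, N_E=47, N_G=31, L=170
Step 5: N_C=233, N_E=123, N_G=78, L=434

Answer: 434


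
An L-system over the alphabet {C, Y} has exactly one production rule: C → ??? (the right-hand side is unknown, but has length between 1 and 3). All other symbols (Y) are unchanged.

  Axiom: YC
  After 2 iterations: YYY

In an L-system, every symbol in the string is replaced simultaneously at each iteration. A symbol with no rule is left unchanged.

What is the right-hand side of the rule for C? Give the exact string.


Answer: YY

Derivation:
Trying C → YY:
  Step 0: YC
  Step 1: YYY
  Step 2: YYY
Matches the given result.


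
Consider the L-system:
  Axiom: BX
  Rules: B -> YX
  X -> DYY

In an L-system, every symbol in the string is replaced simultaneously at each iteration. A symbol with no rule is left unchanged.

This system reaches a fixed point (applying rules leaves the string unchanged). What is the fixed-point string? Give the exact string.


Answer: YDYYDYY

Derivation:
Step 0: BX
Step 1: YXDYY
Step 2: YDYYDYY
Step 3: YDYYDYY  (unchanged — fixed point at step 2)


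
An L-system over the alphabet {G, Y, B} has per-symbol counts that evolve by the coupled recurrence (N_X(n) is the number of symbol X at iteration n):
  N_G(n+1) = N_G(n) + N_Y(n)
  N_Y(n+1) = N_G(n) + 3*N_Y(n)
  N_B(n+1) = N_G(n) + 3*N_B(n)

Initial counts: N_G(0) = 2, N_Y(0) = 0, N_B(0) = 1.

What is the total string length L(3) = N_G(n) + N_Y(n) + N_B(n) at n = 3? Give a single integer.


Step 0: N_G=2, N_Y=0, N_B=1, L=3
Step 1: N_G=2, N_Y=2, N_B=5, L=9
Step 2: N_G=4, N_Y=8, N_B=17, L=29
Step 3: N_G=12, N_Y=28, N_B=55, L=95

Answer: 95


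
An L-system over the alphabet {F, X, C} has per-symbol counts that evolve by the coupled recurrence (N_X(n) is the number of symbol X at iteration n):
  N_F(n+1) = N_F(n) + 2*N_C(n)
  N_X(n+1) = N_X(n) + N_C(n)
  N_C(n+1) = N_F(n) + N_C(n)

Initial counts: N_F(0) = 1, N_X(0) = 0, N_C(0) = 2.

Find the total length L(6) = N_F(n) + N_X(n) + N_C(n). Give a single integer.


Answer: 836

Derivation:
Step 0: N_F=1, N_X=0, N_C=2, L=3
Step 1: N_F=5, N_X=2, N_C=3, L=10
Step 2: N_F=11, N_X=5, N_C=8, L=24
Step 3: N_F=27, N_X=13, N_C=19, L=59
Step 4: N_F=65, N_X=32, N_C=46, L=143
Step 5: N_F=157, N_X=78, N_C=111, L=346
Step 6: N_F=379, N_X=189, N_C=268, L=836


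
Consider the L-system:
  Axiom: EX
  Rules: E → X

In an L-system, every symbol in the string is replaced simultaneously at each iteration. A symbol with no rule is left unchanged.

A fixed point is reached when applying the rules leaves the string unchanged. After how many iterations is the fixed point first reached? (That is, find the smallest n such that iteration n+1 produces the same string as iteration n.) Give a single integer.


Answer: 1

Derivation:
Step 0: EX
Step 1: XX
Step 2: XX  (unchanged — fixed point at step 1)


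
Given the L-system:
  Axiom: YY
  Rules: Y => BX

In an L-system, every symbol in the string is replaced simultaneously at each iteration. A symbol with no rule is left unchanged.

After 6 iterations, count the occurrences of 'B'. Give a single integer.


Step 0: YY  (0 'B')
Step 1: BXBX  (2 'B')
Step 2: BXBX  (2 'B')
Step 3: BXBX  (2 'B')
Step 4: BXBX  (2 'B')
Step 5: BXBX  (2 'B')
Step 6: BXBX  (2 'B')

Answer: 2


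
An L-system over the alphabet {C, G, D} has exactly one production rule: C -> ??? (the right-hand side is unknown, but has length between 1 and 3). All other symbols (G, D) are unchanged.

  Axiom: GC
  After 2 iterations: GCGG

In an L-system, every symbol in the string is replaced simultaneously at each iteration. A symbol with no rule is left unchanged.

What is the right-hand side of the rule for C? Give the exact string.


Answer: CG

Derivation:
Trying C -> CG:
  Step 0: GC
  Step 1: GCG
  Step 2: GCGG
Matches the given result.


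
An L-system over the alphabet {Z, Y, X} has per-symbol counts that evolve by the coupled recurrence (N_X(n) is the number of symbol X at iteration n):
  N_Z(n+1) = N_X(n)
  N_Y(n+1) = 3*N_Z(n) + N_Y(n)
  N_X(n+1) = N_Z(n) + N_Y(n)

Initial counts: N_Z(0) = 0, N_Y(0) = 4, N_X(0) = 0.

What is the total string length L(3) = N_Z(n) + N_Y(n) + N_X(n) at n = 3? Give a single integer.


Step 0: N_Z=0, N_Y=4, N_X=0, L=4
Step 1: N_Z=0, N_Y=4, N_X=4, L=8
Step 2: N_Z=4, N_Y=4, N_X=4, L=12
Step 3: N_Z=4, N_Y=16, N_X=8, L=28

Answer: 28


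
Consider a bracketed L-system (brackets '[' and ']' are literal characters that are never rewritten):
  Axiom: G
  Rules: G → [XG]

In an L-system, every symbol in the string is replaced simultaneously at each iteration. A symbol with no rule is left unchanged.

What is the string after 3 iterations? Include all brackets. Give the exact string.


Answer: [X[X[XG]]]

Derivation:
Step 0: G
Step 1: [XG]
Step 2: [X[XG]]
Step 3: [X[X[XG]]]


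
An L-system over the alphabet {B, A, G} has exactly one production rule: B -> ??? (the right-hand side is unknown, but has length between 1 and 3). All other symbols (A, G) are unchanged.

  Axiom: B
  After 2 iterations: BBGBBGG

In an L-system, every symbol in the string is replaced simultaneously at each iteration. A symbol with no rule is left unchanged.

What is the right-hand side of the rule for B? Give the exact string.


Answer: BBG

Derivation:
Trying B -> BBG:
  Step 0: B
  Step 1: BBG
  Step 2: BBGBBGG
Matches the given result.


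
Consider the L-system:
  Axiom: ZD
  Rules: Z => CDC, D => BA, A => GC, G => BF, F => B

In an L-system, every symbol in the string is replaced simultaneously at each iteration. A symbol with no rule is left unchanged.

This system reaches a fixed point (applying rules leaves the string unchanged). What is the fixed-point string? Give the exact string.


Answer: CBBBCCBBBC

Derivation:
Step 0: ZD
Step 1: CDCBA
Step 2: CBACBGC
Step 3: CBGCCBBFC
Step 4: CBBFCCBBBC
Step 5: CBBBCCBBBC
Step 6: CBBBCCBBBC  (unchanged — fixed point at step 5)


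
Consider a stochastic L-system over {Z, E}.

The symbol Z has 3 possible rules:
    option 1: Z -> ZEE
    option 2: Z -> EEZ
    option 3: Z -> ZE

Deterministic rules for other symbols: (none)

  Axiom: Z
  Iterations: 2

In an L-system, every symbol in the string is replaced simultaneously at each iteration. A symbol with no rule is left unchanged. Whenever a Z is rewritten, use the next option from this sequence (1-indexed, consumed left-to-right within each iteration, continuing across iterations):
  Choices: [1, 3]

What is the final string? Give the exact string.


Answer: ZEEE

Derivation:
Step 0: Z
Step 1: ZEE  (used choices [1])
Step 2: ZEEE  (used choices [3])


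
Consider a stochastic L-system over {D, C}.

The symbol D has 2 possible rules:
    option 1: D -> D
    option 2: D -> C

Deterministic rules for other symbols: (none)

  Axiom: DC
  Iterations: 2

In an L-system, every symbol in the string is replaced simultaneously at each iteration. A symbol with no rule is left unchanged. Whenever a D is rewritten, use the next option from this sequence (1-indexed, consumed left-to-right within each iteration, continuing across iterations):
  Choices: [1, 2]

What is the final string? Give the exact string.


Step 0: DC
Step 1: DC  (used choices [1])
Step 2: CC  (used choices [2])

Answer: CC


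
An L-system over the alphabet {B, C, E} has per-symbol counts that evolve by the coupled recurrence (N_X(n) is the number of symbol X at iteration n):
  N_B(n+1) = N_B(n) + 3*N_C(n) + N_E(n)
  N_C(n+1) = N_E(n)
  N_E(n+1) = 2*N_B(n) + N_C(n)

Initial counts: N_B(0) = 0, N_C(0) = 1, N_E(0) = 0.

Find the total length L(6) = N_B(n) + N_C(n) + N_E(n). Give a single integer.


Step 0: N_B=0, N_C=1, N_E=0, L=1
Step 1: N_B=3, N_C=0, N_E=1, L=4
Step 2: N_B=4, N_C=1, N_E=6, L=11
Step 3: N_B=13, N_C=6, N_E=9, L=28
Step 4: N_B=40, N_C=9, N_E=32, L=81
Step 5: N_B=99, N_C=32, N_E=89, L=220
Step 6: N_B=284, N_C=89, N_E=230, L=603

Answer: 603


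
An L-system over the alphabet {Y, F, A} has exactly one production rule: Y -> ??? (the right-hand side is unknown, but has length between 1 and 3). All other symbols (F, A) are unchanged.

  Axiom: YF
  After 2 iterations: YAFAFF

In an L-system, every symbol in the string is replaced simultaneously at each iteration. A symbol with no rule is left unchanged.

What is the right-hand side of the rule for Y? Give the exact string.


Answer: YAF

Derivation:
Trying Y -> YAF:
  Step 0: YF
  Step 1: YAFF
  Step 2: YAFAFF
Matches the given result.


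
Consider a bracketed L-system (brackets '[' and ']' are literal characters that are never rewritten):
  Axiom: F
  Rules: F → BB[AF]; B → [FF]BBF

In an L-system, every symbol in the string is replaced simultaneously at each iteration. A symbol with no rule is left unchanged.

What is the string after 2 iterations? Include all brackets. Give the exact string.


Step 0: F
Step 1: BB[AF]
Step 2: [FF]BBF[FF]BBF[ABB[AF]]

Answer: [FF]BBF[FF]BBF[ABB[AF]]


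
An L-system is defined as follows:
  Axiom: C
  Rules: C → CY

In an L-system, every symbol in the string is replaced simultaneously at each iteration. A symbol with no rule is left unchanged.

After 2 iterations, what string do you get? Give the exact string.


Step 0: C
Step 1: CY
Step 2: CYY

Answer: CYY


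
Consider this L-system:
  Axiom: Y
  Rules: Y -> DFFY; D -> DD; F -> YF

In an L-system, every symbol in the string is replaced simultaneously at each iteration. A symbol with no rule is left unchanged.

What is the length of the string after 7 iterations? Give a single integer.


Answer: 1026

Derivation:
Step 0: length = 1
Step 1: length = 4
Step 2: length = 10
Step 3: length = 26
Step 4: length = 66
Step 5: length = 166
Step 6: length = 414
Step 7: length = 1026


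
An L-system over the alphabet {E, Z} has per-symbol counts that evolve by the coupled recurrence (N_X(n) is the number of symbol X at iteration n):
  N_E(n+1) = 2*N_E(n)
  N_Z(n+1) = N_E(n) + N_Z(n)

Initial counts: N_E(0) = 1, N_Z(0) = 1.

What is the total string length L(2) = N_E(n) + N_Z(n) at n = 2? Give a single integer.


Answer: 8

Derivation:
Step 0: N_E=1, N_Z=1, L=2
Step 1: N_E=2, N_Z=2, L=4
Step 2: N_E=4, N_Z=4, L=8


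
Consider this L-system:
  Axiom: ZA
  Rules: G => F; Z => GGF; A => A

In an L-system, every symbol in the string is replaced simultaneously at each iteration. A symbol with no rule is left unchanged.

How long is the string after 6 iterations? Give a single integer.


Step 0: length = 2
Step 1: length = 4
Step 2: length = 4
Step 3: length = 4
Step 4: length = 4
Step 5: length = 4
Step 6: length = 4

Answer: 4


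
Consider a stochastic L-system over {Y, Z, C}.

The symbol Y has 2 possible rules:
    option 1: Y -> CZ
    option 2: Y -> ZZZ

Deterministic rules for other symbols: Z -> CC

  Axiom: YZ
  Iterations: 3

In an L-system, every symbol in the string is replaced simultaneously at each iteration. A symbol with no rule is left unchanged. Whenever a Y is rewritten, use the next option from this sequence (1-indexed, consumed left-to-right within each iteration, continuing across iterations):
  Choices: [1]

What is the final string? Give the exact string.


Step 0: YZ
Step 1: CZCC  (used choices [1])
Step 2: CCCCC  (used choices [])
Step 3: CCCCC  (used choices [])

Answer: CCCCC


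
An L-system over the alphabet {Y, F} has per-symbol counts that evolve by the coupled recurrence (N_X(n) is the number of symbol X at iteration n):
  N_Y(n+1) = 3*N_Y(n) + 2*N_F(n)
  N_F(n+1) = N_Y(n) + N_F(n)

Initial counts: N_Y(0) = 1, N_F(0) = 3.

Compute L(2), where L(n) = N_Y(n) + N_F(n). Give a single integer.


Answer: 48

Derivation:
Step 0: N_Y=1, N_F=3, L=4
Step 1: N_Y=9, N_F=4, L=13
Step 2: N_Y=35, N_F=13, L=48


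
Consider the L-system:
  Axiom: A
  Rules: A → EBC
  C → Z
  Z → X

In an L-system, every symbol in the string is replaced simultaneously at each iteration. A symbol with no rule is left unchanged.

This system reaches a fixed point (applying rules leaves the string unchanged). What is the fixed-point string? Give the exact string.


Step 0: A
Step 1: EBC
Step 2: EBZ
Step 3: EBX
Step 4: EBX  (unchanged — fixed point at step 3)

Answer: EBX


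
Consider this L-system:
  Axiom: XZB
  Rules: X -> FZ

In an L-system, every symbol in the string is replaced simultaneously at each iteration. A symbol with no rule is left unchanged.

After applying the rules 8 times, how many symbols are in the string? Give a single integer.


Step 0: length = 3
Step 1: length = 4
Step 2: length = 4
Step 3: length = 4
Step 4: length = 4
Step 5: length = 4
Step 6: length = 4
Step 7: length = 4
Step 8: length = 4

Answer: 4


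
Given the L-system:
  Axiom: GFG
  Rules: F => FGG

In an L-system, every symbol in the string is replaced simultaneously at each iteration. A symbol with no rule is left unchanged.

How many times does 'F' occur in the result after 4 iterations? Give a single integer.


Answer: 1

Derivation:
Step 0: GFG  (1 'F')
Step 1: GFGGG  (1 'F')
Step 2: GFGGGGG  (1 'F')
Step 3: GFGGGGGGG  (1 'F')
Step 4: GFGGGGGGGGG  (1 'F')


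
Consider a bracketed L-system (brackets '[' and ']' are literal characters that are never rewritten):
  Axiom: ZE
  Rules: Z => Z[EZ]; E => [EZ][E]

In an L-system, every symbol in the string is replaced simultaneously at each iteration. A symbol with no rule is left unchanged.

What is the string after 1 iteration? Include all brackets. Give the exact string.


Answer: Z[EZ][EZ][E]

Derivation:
Step 0: ZE
Step 1: Z[EZ][EZ][E]


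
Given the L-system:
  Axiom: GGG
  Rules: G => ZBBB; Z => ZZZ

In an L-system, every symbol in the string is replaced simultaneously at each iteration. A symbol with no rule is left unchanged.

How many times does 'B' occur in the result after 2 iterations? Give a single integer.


Step 0: GGG  (0 'B')
Step 1: ZBBBZBBBZBBB  (9 'B')
Step 2: ZZZBBBZZZBBBZZZBBB  (9 'B')

Answer: 9


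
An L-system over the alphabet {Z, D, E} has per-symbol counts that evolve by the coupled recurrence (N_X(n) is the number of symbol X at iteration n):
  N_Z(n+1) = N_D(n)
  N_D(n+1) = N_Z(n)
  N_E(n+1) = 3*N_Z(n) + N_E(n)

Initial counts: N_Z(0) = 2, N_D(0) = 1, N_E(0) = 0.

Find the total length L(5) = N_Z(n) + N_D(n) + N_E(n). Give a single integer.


Step 0: N_Z=2, N_D=1, N_E=0, L=3
Step 1: N_Z=1, N_D=2, N_E=6, L=9
Step 2: N_Z=2, N_D=1, N_E=9, L=12
Step 3: N_Z=1, N_D=2, N_E=15, L=18
Step 4: N_Z=2, N_D=1, N_E=18, L=21
Step 5: N_Z=1, N_D=2, N_E=24, L=27

Answer: 27


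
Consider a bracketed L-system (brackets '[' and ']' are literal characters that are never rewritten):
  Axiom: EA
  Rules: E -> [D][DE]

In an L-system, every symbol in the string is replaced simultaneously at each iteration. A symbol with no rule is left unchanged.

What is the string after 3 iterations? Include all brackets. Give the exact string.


Step 0: EA
Step 1: [D][DE]A
Step 2: [D][D[D][DE]]A
Step 3: [D][D[D][D[D][DE]]]A

Answer: [D][D[D][D[D][DE]]]A


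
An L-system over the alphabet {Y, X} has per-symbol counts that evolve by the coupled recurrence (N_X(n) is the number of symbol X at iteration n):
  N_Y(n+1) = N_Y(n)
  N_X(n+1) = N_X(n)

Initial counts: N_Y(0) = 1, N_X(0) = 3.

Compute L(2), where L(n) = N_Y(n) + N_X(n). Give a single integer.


Step 0: N_Y=1, N_X=3, L=4
Step 1: N_Y=1, N_X=3, L=4
Step 2: N_Y=1, N_X=3, L=4

Answer: 4


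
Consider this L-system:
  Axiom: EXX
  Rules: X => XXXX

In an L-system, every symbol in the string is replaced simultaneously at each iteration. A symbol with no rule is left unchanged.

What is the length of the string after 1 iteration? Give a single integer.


Step 0: length = 3
Step 1: length = 9

Answer: 9


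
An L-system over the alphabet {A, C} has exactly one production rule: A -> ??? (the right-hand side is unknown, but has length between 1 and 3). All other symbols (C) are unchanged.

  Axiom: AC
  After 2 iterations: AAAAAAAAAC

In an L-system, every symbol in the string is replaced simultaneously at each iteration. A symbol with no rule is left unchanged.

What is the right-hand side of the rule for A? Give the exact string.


Trying A -> AAA:
  Step 0: AC
  Step 1: AAAC
  Step 2: AAAAAAAAAC
Matches the given result.

Answer: AAA


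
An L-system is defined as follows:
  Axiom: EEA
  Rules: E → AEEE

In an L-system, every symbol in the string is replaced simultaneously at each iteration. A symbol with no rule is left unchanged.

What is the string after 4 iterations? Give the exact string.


Answer: AAAAEEEAEEEAEEEAAEEEAEEEAEEEAAEEEAEEEAEEEAAAEEEAEEEAEEEAAEEEAEEEAEEEAAEEEAEEEAEEEAAAEEEAEEEAEEEAAEEEAEEEAEEEAAEEEAEEEAEEEAAAAEEEAEEEAEEEAAEEEAEEEAEEEAAEEEAEEEAEEEAAAEEEAEEEAEEEAAEEEAEEEAEEEAAEEEAEEEAEEEAAAEEEAEEEAEEEAAEEEAEEEAEEEAAEEEAEEEAEEEA

Derivation:
Step 0: EEA
Step 1: AEEEAEEEA
Step 2: AAEEEAEEEAEEEAAEEEAEEEAEEEA
Step 3: AAAEEEAEEEAEEEAAEEEAEEEAEEEAAEEEAEEEAEEEAAAEEEAEEEAEEEAAEEEAEEEAEEEAAEEEAEEEAEEEA
Step 4: AAAAEEEAEEEAEEEAAEEEAEEEAEEEAAEEEAEEEAEEEAAAEEEAEEEAEEEAAEEEAEEEAEEEAAEEEAEEEAEEEAAAEEEAEEEAEEEAAEEEAEEEAEEEAAEEEAEEEAEEEAAAAEEEAEEEAEEEAAEEEAEEEAEEEAAEEEAEEEAEEEAAAEEEAEEEAEEEAAEEEAEEEAEEEAAEEEAEEEAEEEAAAEEEAEEEAEEEAAEEEAEEEAEEEAAEEEAEEEAEEEA


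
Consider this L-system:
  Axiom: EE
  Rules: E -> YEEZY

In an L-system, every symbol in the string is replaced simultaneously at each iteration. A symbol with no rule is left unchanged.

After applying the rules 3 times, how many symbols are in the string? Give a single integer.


Answer: 58

Derivation:
Step 0: length = 2
Step 1: length = 10
Step 2: length = 26
Step 3: length = 58


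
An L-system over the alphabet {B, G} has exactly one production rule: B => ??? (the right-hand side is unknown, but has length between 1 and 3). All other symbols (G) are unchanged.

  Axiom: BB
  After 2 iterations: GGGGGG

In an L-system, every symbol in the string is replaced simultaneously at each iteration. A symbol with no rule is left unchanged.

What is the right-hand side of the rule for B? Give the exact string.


Trying B => GGG:
  Step 0: BB
  Step 1: GGGGGG
  Step 2: GGGGGG
Matches the given result.

Answer: GGG


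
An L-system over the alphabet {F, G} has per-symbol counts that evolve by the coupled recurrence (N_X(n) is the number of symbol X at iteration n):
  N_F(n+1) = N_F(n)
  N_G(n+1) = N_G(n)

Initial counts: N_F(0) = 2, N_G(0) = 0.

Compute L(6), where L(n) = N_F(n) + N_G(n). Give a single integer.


Step 0: N_F=2, N_G=0, L=2
Step 1: N_F=2, N_G=0, L=2
Step 2: N_F=2, N_G=0, L=2
Step 3: N_F=2, N_G=0, L=2
Step 4: N_F=2, N_G=0, L=2
Step 5: N_F=2, N_G=0, L=2
Step 6: N_F=2, N_G=0, L=2

Answer: 2


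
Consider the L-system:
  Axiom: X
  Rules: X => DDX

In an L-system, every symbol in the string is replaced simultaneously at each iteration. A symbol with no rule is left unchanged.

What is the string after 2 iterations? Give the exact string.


Step 0: X
Step 1: DDX
Step 2: DDDDX

Answer: DDDDX


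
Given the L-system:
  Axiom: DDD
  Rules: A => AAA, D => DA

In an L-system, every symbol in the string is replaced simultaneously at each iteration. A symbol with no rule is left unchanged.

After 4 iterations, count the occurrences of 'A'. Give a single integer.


Step 0: DDD  (0 'A')
Step 1: DADADA  (3 'A')
Step 2: DAAAADAAAADAAAA  (12 'A')
Step 3: DAAAAAAAAAAAAADAAAAAAAAAAAAADAAAAAAAAAAAAA  (39 'A')
Step 4: DAAAAAAAAAAAAAAAAAAAAAAAAAAAAAAAAAAAAAAAADAAAAAAAAAAAAAAAAAAAAAAAAAAAAAAAAAAAAAAAADAAAAAAAAAAAAAAAAAAAAAAAAAAAAAAAAAAAAAAAA  (120 'A')

Answer: 120


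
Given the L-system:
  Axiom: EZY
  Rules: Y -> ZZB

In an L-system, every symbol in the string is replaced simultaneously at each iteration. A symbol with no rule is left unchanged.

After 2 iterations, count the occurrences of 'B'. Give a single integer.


Answer: 1

Derivation:
Step 0: EZY  (0 'B')
Step 1: EZZZB  (1 'B')
Step 2: EZZZB  (1 'B')


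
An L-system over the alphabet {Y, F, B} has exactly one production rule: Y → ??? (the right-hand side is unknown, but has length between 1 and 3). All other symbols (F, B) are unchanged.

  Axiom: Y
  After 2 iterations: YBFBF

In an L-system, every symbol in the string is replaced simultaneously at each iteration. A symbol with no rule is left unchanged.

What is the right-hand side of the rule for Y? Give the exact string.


Answer: YBF

Derivation:
Trying Y → YBF:
  Step 0: Y
  Step 1: YBF
  Step 2: YBFBF
Matches the given result.


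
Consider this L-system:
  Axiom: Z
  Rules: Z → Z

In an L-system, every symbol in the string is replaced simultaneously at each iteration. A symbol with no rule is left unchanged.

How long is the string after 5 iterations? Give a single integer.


Answer: 1

Derivation:
Step 0: length = 1
Step 1: length = 1
Step 2: length = 1
Step 3: length = 1
Step 4: length = 1
Step 5: length = 1


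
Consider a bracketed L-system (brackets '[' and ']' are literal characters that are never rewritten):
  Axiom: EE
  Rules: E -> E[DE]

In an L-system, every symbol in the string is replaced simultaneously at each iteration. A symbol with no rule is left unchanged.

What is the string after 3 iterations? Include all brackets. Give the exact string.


Step 0: EE
Step 1: E[DE]E[DE]
Step 2: E[DE][DE[DE]]E[DE][DE[DE]]
Step 3: E[DE][DE[DE]][DE[DE][DE[DE]]]E[DE][DE[DE]][DE[DE][DE[DE]]]

Answer: E[DE][DE[DE]][DE[DE][DE[DE]]]E[DE][DE[DE]][DE[DE][DE[DE]]]


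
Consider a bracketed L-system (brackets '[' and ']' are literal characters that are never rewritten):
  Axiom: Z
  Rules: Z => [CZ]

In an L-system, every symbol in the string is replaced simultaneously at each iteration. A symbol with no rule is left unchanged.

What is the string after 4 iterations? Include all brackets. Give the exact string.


Answer: [C[C[C[CZ]]]]

Derivation:
Step 0: Z
Step 1: [CZ]
Step 2: [C[CZ]]
Step 3: [C[C[CZ]]]
Step 4: [C[C[C[CZ]]]]


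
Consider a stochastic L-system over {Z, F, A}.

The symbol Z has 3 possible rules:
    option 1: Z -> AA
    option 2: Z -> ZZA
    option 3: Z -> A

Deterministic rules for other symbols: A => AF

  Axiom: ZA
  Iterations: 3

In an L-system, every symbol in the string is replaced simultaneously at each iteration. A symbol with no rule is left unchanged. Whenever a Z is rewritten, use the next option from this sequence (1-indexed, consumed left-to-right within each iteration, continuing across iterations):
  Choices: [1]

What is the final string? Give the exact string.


Step 0: ZA
Step 1: AAAF  (used choices [1])
Step 2: AFAFAFF  (used choices [])
Step 3: AFFAFFAFFF  (used choices [])

Answer: AFFAFFAFFF


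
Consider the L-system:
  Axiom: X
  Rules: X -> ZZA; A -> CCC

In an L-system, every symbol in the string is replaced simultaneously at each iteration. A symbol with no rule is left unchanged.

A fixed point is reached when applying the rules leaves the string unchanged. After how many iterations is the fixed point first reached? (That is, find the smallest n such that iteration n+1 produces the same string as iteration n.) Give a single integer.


Step 0: X
Step 1: ZZA
Step 2: ZZCCC
Step 3: ZZCCC  (unchanged — fixed point at step 2)

Answer: 2


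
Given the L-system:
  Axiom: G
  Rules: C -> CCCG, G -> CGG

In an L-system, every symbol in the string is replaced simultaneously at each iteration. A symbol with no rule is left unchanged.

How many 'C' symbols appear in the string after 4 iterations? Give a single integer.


Step 0: G  (0 'C')
Step 1: CGG  (1 'C')
Step 2: CCCGCGGCGG  (5 'C')
Step 3: CCCGCCCGCCCGCGGCCCGCGGCGGCCCGCGGCGG  (20 'C')
Step 4: CCCGCCCGCCCGCGGCCCGCCCGCCCGCGGCCCGCCCGCCCGCGGCCCGCGGCGGCCCGCCCGCCCGCGGCCCGCGGCGGCCCGCGGCGGCCCGCCCGCCCGCGGCCCGCGGCGGCCCGCGGCGG  (75 'C')

Answer: 75


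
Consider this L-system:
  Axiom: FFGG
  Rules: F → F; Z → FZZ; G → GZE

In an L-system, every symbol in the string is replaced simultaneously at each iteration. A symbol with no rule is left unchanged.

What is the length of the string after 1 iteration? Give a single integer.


Step 0: length = 4
Step 1: length = 8

Answer: 8


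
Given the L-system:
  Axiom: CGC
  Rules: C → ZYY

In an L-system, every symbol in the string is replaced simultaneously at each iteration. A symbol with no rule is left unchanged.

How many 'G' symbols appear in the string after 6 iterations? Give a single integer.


Answer: 1

Derivation:
Step 0: CGC  (1 'G')
Step 1: ZYYGZYY  (1 'G')
Step 2: ZYYGZYY  (1 'G')
Step 3: ZYYGZYY  (1 'G')
Step 4: ZYYGZYY  (1 'G')
Step 5: ZYYGZYY  (1 'G')
Step 6: ZYYGZYY  (1 'G')


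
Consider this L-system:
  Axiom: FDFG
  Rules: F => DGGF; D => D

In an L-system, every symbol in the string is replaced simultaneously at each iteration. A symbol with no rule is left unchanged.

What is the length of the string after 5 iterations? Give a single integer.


Answer: 34

Derivation:
Step 0: length = 4
Step 1: length = 10
Step 2: length = 16
Step 3: length = 22
Step 4: length = 28
Step 5: length = 34


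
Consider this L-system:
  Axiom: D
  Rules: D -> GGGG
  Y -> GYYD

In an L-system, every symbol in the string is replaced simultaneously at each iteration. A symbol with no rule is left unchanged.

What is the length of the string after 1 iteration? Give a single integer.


Answer: 4

Derivation:
Step 0: length = 1
Step 1: length = 4


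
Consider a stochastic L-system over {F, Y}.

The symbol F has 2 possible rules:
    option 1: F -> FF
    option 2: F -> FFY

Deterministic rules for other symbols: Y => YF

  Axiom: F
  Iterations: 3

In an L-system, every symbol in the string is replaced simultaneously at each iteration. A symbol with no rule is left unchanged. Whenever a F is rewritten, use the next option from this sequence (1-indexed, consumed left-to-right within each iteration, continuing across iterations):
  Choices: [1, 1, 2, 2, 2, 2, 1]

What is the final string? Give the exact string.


Answer: FFYFFYFFYFFYF

Derivation:
Step 0: F
Step 1: FF  (used choices [1])
Step 2: FFFFY  (used choices [1, 2])
Step 3: FFYFFYFFYFFYF  (used choices [2, 2, 2, 1])


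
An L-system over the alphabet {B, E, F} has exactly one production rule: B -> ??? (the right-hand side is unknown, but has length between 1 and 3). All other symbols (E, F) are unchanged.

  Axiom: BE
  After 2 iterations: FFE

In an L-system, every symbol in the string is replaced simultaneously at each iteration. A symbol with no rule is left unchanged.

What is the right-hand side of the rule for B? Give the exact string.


Trying B -> FF:
  Step 0: BE
  Step 1: FFE
  Step 2: FFE
Matches the given result.

Answer: FF


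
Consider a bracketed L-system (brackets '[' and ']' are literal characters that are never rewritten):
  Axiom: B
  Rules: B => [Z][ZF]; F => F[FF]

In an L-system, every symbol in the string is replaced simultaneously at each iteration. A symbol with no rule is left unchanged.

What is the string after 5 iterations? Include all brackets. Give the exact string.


Step 0: B
Step 1: [Z][ZF]
Step 2: [Z][ZF[FF]]
Step 3: [Z][ZF[FF][F[FF]F[FF]]]
Step 4: [Z][ZF[FF][F[FF]F[FF]][F[FF][F[FF]F[FF]]F[FF][F[FF]F[FF]]]]
Step 5: [Z][ZF[FF][F[FF]F[FF]][F[FF][F[FF]F[FF]]F[FF][F[FF]F[FF]]][F[FF][F[FF]F[FF]][F[FF][F[FF]F[FF]]F[FF][F[FF]F[FF]]]F[FF][F[FF]F[FF]][F[FF][F[FF]F[FF]]F[FF][F[FF]F[FF]]]]]

Answer: [Z][ZF[FF][F[FF]F[FF]][F[FF][F[FF]F[FF]]F[FF][F[FF]F[FF]]][F[FF][F[FF]F[FF]][F[FF][F[FF]F[FF]]F[FF][F[FF]F[FF]]]F[FF][F[FF]F[FF]][F[FF][F[FF]F[FF]]F[FF][F[FF]F[FF]]]]]


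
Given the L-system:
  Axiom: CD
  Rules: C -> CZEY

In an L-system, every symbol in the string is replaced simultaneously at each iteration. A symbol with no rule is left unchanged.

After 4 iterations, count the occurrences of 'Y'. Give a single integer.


Answer: 4

Derivation:
Step 0: CD  (0 'Y')
Step 1: CZEYD  (1 'Y')
Step 2: CZEYZEYD  (2 'Y')
Step 3: CZEYZEYZEYD  (3 'Y')
Step 4: CZEYZEYZEYZEYD  (4 'Y')


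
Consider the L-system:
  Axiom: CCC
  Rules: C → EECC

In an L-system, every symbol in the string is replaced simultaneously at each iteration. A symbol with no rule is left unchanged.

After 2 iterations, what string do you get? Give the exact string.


Step 0: CCC
Step 1: EECCEECCEECC
Step 2: EEEECCEECCEEEECCEECCEEEECCEECC

Answer: EEEECCEECCEEEECCEECCEEEECCEECC


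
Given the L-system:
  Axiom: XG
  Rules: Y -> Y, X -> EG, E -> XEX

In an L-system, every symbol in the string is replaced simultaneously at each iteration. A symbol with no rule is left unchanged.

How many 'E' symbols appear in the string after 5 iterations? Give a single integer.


Step 0: XG  (0 'E')
Step 1: EGG  (1 'E')
Step 2: XEXGG  (1 'E')
Step 3: EGXEXEGGG  (3 'E')
Step 4: XEXGEGXEXEGXEXGGG  (5 'E')
Step 5: EGXEXEGGXEXGEGXEXEGXEXGEGXEXEGGGG  (11 'E')

Answer: 11


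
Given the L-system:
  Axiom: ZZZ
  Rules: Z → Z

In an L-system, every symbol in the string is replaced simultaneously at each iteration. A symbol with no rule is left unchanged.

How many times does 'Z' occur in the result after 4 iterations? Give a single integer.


Answer: 3

Derivation:
Step 0: ZZZ  (3 'Z')
Step 1: ZZZ  (3 'Z')
Step 2: ZZZ  (3 'Z')
Step 3: ZZZ  (3 'Z')
Step 4: ZZZ  (3 'Z')


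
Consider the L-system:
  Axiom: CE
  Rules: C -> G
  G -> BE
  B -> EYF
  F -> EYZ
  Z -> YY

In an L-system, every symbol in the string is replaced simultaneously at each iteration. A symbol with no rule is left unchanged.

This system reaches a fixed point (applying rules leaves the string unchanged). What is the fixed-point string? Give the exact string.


Answer: EYEYYYEE

Derivation:
Step 0: CE
Step 1: GE
Step 2: BEE
Step 3: EYFEE
Step 4: EYEYZEE
Step 5: EYEYYYEE
Step 6: EYEYYYEE  (unchanged — fixed point at step 5)


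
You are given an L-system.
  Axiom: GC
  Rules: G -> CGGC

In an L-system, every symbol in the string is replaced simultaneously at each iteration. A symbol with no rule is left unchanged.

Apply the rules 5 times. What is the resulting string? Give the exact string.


Step 0: GC
Step 1: CGGCC
Step 2: CCGGCCGGCCC
Step 3: CCCGGCCGGCCCCGGCCGGCCCC
Step 4: CCCCGGCCGGCCCCGGCCGGCCCCCCGGCCGGCCCCGGCCGGCCCCC
Step 5: CCCCCGGCCGGCCCCGGCCGGCCCCCCGGCCGGCCCCGGCCGGCCCCCCCCGGCCGGCCCCGGCCGGCCCCCCGGCCGGCCCCGGCCGGCCCCCC

Answer: CCCCCGGCCGGCCCCGGCCGGCCCCCCGGCCGGCCCCGGCCGGCCCCCCCCGGCCGGCCCCGGCCGGCCCCCCGGCCGGCCCCGGCCGGCCCCCC


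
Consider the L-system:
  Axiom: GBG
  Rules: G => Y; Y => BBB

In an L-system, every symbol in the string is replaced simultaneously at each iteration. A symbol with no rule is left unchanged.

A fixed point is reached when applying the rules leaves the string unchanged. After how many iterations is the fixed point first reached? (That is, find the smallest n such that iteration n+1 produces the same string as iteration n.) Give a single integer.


Answer: 2

Derivation:
Step 0: GBG
Step 1: YBY
Step 2: BBBBBBB
Step 3: BBBBBBB  (unchanged — fixed point at step 2)


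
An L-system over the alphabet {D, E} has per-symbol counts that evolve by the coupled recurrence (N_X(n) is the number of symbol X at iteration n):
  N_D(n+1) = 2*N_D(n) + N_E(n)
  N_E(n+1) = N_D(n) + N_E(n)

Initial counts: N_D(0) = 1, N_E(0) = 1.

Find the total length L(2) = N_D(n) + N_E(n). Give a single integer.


Step 0: N_D=1, N_E=1, L=2
Step 1: N_D=3, N_E=2, L=5
Step 2: N_D=8, N_E=5, L=13

Answer: 13


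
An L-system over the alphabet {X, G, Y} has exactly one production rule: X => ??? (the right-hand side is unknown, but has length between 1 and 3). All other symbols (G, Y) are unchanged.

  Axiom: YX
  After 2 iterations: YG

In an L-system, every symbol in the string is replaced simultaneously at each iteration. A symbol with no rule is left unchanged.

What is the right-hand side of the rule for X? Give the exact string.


Answer: G

Derivation:
Trying X => G:
  Step 0: YX
  Step 1: YG
  Step 2: YG
Matches the given result.


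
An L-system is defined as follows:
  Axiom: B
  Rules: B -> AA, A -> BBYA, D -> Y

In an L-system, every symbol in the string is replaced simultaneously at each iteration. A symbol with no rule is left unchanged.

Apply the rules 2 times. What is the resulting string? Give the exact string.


Answer: BBYABBYA

Derivation:
Step 0: B
Step 1: AA
Step 2: BBYABBYA


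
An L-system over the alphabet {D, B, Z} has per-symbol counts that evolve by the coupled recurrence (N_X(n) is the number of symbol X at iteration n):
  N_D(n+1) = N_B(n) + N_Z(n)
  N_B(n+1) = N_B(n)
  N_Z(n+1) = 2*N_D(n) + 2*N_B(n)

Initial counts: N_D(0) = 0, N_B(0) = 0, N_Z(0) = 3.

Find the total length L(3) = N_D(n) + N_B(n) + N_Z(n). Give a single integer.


Answer: 6

Derivation:
Step 0: N_D=0, N_B=0, N_Z=3, L=3
Step 1: N_D=3, N_B=0, N_Z=0, L=3
Step 2: N_D=0, N_B=0, N_Z=6, L=6
Step 3: N_D=6, N_B=0, N_Z=0, L=6


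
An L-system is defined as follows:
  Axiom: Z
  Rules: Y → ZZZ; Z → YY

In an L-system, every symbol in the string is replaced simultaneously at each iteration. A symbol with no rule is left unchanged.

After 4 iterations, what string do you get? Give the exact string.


Answer: ZZZZZZZZZZZZZZZZZZZZZZZZZZZZZZZZZZZZ

Derivation:
Step 0: Z
Step 1: YY
Step 2: ZZZZZZ
Step 3: YYYYYYYYYYYY
Step 4: ZZZZZZZZZZZZZZZZZZZZZZZZZZZZZZZZZZZZ


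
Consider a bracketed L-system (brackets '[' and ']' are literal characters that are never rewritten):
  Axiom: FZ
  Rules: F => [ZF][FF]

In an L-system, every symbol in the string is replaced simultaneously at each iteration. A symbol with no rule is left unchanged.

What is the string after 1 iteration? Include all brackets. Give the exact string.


Answer: [ZF][FF]Z

Derivation:
Step 0: FZ
Step 1: [ZF][FF]Z


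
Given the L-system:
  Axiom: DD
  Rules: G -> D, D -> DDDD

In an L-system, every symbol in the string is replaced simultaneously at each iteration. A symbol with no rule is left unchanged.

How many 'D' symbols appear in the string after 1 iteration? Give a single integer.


Step 0: DD  (2 'D')
Step 1: DDDDDDDD  (8 'D')

Answer: 8


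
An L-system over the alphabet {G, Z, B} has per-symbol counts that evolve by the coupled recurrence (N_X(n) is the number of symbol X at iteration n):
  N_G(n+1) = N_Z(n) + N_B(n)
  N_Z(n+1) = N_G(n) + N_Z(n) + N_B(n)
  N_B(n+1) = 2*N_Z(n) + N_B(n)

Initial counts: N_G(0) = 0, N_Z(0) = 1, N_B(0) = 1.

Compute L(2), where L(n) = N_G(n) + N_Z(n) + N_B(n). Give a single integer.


Step 0: N_G=0, N_Z=1, N_B=1, L=2
Step 1: N_G=2, N_Z=2, N_B=3, L=7
Step 2: N_G=5, N_Z=7, N_B=7, L=19

Answer: 19


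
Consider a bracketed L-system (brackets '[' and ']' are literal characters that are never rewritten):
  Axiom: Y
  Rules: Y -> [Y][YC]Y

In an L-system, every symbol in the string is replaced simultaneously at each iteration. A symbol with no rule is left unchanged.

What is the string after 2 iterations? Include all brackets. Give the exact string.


Answer: [[Y][YC]Y][[Y][YC]YC][Y][YC]Y

Derivation:
Step 0: Y
Step 1: [Y][YC]Y
Step 2: [[Y][YC]Y][[Y][YC]YC][Y][YC]Y


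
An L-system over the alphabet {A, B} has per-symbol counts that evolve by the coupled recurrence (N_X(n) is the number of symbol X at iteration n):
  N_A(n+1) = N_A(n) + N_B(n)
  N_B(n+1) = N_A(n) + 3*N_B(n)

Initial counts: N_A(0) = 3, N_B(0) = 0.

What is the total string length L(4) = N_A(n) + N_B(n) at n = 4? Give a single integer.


Step 0: N_A=3, N_B=0, L=3
Step 1: N_A=3, N_B=3, L=6
Step 2: N_A=6, N_B=12, L=18
Step 3: N_A=18, N_B=42, L=60
Step 4: N_A=60, N_B=144, L=204

Answer: 204
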